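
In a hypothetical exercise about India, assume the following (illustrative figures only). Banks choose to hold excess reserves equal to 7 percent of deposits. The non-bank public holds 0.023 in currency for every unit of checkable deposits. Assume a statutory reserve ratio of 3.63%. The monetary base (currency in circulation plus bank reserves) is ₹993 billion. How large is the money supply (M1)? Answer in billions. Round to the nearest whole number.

₹7856 billion

The money multiplier is m = (1 + c) / (rr + e + c) = (1 + 0.023) / (0.0363 + 0.07 + 0.023) ≈ 7.9118.
So M = m × MB = 7.9118 × 993 = 7856.4174 billion.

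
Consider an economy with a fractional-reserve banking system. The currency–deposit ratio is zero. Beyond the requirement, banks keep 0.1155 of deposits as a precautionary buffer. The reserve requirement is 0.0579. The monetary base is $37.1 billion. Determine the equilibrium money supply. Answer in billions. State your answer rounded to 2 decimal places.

$213.96 billion

The money multiplier is m = 1 / (rr + e) = 1 / (0.0579 + 0.1155) ≈ 5.76701.
So M = m × MB = 5.76701 × 37.1 ≈ 213.9561 billion.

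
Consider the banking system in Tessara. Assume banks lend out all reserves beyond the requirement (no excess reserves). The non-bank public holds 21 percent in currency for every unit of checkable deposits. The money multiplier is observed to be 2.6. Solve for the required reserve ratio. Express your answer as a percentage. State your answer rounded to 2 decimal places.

25.54%

Using m = 2.6. Since m = (1 + c)/(c + rr + e), the denominator satisfies c + rr + e = (1 + c)/m = (1 + 0.21) / 2.6 ≈ 0.465385.
With c = 0.21 and e = 0, the required reserve ratio is 0.465385 − 0.21 − 0 = 0.255385.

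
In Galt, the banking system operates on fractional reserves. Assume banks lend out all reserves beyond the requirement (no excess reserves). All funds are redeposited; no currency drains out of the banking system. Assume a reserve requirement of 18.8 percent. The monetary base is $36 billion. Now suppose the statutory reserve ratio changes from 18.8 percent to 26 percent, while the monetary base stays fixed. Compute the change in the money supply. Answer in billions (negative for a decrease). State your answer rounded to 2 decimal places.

-53.03 billion

Initially m₁ = 1 / (0.188) ≈ 5.31915, so M₁ = 5.31915 × 36 = 191.4894 billion.
After the change m₂ = 1 / (0.26) ≈ 3.84615, so M₂ = 3.84615 × 36 = 138.4614 billion.
ΔM = M₂ − M₁ = 138.4614 − 191.4894 = -53.028 billion.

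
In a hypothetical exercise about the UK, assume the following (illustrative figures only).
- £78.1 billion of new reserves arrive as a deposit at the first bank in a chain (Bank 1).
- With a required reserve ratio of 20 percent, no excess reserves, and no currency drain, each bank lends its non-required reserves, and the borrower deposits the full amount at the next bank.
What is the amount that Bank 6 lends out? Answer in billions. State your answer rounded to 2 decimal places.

£20.47 billion

Each bank lends a fraction (1 − rr) = 0.8000 of the deposit it receives, so Bank 6 receives 78.1·0.8000^5 and lends 78.1·0.8000^6 ≈ 20.4734 billion.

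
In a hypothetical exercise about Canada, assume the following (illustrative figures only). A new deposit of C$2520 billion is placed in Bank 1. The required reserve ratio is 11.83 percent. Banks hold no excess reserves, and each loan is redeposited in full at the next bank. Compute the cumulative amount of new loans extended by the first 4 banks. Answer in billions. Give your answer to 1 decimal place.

C$7431.1 billion

Bank i lends (1 − rr)^i of the original deposit: Bank 1 lends 2520·0.8817 = 2221.8840, Bank 2 lends 2520·0.8817² ≈ 1959.0351, and so on.
Summing a geometric series: total = 2520·[0.8817·(1 − 0.8817^4) / (1 − 0.8817)] ≈ 7431.1443 billion.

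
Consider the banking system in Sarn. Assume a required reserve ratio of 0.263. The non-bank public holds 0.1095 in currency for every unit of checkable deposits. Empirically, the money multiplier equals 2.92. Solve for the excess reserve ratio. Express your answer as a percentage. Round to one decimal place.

Using m = 2.92. Since m = (1 + c)/(c + rr + e), the denominator satisfies c + rr + e = (1 + c)/m = (1 + 0.1095) / 2.92 ≈ 0.379966.
With c = 0.1095 and rr = 0.263, the excess reserve ratio is 0.379966 − 0.1095 − 0.263 = 0.007466.

0.7%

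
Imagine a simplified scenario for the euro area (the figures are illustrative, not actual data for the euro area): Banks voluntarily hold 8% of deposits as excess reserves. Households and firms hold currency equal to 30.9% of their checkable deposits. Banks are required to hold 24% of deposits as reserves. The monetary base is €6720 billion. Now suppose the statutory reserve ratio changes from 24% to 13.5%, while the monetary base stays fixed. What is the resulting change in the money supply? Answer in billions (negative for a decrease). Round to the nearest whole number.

Initially m₁ = (1 + 0.309) / (0.24 + 0.08 + 0.309) ≈ 2.08108, so M₁ = 2.08108 × 6720 = 13984.8576 billion.
After the change m₂ = (1 + 0.309) / (0.135 + 0.08 + 0.309) ≈ 2.49809, so M₂ = 2.49809 × 6720 = 16787.1648 billion.
ΔM = M₂ − M₁ = 16787.1648 − 13984.8576 = 2802.3072 billion.

€2802 billion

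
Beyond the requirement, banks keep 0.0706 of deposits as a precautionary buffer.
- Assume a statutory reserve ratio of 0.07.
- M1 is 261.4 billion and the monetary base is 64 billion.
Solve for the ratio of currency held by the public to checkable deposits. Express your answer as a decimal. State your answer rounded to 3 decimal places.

Using m = M/MB = 261.4/64 = 4.084375. From m = (1 + c)/(c + rr + e), rearranging gives 1 + c = m·(c + rr + e), so c·(1 − m) = m·(rr + e) − 1.
Hence c = [m·(rr + e) − 1]/(1 − m) = [4.084375 × (0.07 + 0.0706) − 1] / (1 − 4.084375) ≈ 0.138030.

0.138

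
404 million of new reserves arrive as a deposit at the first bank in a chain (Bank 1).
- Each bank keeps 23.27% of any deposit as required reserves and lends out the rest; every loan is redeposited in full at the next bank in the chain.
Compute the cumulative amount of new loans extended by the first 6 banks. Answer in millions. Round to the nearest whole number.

1060 million

Bank i lends (1 − rr)^i of the original deposit: Bank 1 lends 404·0.7673 = 309.9892, Bank 2 lends 404·0.7673² ≈ 237.8547, and so on.
Summing a geometric series: total = 404·[0.7673·(1 − 0.7673^6) / (1 − 0.7673)] ≈ 1060.2834 million.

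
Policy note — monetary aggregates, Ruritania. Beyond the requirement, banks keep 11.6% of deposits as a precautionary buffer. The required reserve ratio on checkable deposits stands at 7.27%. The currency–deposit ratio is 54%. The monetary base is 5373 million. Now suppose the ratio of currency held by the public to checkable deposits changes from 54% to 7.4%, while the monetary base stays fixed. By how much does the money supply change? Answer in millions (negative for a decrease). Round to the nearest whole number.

Initially m₁ = (1 + 0.54) / (0.0727 + 0.116 + 0.54) ≈ 2.11335, so M₁ = 2.11335 × 5373 ≈ 11355.0296 million.
After the change m₂ = (1 + 0.074) / (0.0727 + 0.116 + 0.074) ≈ 4.08831, so M₂ = 4.08831 × 5373 ≈ 21966.4896 million.
ΔM = M₂ − M₁ = 21966.4896 − 11355.0296 = 10611.46 million.

10611 million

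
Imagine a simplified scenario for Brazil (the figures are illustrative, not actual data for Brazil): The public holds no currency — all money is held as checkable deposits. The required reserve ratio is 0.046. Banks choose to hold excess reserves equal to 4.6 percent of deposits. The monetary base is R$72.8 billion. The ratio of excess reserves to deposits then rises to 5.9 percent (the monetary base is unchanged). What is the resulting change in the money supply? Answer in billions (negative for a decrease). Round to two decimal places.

-97.97 billion

Initially m₁ = 1 / (0.046 + 0.046) ≈ 10.86957, so M₁ = 10.86957 × 72.8 ≈ 791.3047 billion.
After the change m₂ = 1 / (0.046 + 0.059) ≈ 9.52381, so M₂ = 9.52381 × 72.8 ≈ 693.3334 billion.
ΔM = M₂ − M₁ = 693.3334 − 791.3047 = -97.9713 billion.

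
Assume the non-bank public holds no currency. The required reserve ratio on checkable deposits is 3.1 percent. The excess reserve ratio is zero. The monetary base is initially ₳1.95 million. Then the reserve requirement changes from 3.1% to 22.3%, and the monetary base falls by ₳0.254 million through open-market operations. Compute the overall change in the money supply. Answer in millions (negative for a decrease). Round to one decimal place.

-55.3 million

Before: m₁ = 1 / (0.031) ≈ 32.2581, MB₁ = 1.95, so M₁ = 32.2581 × 1.95 ≈ 62.9033 million.
After: m₂ = 1 / (0.223) ≈ 4.4843, MB₂ = 1.95 − 0.254 = 1.696, so M₂ = 4.4843 × 1.696 ≈ 7.6054 million.
ΔM = M₂ − M₁ = 7.6054 − 62.9033 = -55.2979 million.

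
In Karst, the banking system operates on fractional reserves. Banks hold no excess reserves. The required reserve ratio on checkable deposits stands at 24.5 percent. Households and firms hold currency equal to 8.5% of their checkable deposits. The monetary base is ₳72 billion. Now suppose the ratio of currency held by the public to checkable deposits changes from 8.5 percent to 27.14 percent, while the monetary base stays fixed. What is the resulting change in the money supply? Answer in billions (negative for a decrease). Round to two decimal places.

-59.46 billion

Initially m₁ = (1 + 0.085) / (0.245 + 0.085) ≈ 3.28788, so M₁ = 3.28788 × 72 ≈ 236.7274 billion.
After the change m₂ = (1 + 0.2714) / (0.245 + 0.2714) ≈ 2.46204, so M₂ = 2.46204 × 72 ≈ 177.2669 billion.
ΔM = M₂ − M₁ = 177.2669 − 236.7274 = -59.4605 billion.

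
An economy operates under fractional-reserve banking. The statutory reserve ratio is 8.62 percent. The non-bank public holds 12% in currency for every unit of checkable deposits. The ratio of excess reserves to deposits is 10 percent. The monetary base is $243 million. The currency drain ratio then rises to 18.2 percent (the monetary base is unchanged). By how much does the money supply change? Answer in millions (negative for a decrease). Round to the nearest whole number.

Initially m₁ = (1 + 0.12) / (0.0862 + 0.1 + 0.12) ≈ 3.6577, so M₁ = 3.6577 × 243 = 888.8211 million.
After the change m₂ = (1 + 0.182) / (0.0862 + 0.1 + 0.182) ≈ 3.2102, so M₂ = 3.2102 × 243 = 780.0786 million.
ΔM = M₂ − M₁ = 780.0786 − 888.8211 = -108.7425 million.

-109 million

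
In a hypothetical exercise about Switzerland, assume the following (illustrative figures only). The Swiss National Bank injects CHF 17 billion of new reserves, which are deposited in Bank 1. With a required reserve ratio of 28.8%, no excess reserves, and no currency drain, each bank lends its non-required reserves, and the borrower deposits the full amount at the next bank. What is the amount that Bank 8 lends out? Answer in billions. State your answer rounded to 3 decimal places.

Each bank lends a fraction (1 − rr) = 0.7120 of the deposit it receives, so Bank 8 receives 17·0.7120^7 and lends 17·0.7120^8 ≈ 1.1228 billion.

CHF 1.123 billion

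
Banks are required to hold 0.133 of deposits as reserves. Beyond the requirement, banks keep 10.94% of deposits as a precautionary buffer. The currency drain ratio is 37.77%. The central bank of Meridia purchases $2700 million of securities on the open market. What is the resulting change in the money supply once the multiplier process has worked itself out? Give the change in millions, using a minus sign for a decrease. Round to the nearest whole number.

$5999 million

The money multiplier is m = (1 + c) / (rr + e + c) = (1 + 0.3777) / (0.133 + 0.1094 + 0.3777) ≈ 2.22174.
The purchase adds 2700 million of base, so ΔM = m × ΔMB = 2.22174 × (+2700) = 5998.698 million.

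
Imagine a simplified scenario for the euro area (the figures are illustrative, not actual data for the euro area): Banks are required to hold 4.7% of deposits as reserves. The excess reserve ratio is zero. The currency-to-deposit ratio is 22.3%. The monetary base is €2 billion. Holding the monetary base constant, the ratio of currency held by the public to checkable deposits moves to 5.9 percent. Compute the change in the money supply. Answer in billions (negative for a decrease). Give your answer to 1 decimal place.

Initially m₁ = (1 + 0.223) / (0.047 + 0.223) ≈ 4.5296, so M₁ = 4.5296 × 2 = 9.0592 billion.
After the change m₂ = (1 + 0.059) / (0.047 + 0.059) ≈ 9.9906, so M₂ = 9.9906 × 2 = 19.9812 billion.
ΔM = M₂ − M₁ = 19.9812 − 9.0592 = 10.922 billion.

€10.9 billion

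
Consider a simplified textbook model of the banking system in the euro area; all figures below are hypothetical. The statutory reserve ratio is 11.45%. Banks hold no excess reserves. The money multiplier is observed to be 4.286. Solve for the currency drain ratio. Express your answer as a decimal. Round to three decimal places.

Using m = 4.286. From m = (1 + c)/(c + rr + e), rearranging gives 1 + c = m·(c + rr + e), so c·(1 − m) = m·(rr + e) − 1.
Hence c = [m·(rr + e) − 1]/(1 − m) = [4.286 × (0.1145 + 0) − 1] / (1 − 4.286) ≈ 0.154977.

0.155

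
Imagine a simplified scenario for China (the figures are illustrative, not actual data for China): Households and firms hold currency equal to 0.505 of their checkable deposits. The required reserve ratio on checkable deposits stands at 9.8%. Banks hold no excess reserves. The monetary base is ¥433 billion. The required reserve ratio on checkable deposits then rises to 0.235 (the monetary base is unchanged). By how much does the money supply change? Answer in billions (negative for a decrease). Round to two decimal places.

Initially m₁ = (1 + 0.505) / (0.098 + 0.505) ≈ 2.495854, so M₁ = 2.495854 × 433 ≈ 1080.7048 billion.
After the change m₂ = (1 + 0.505) / (0.235 + 0.505) ≈ 2.033784, so M₂ = 2.033784 × 433 ≈ 880.6285 billion.
ΔM = M₂ − M₁ = 880.6285 − 1080.7048 = -200.0763 billion.

-200.08 billion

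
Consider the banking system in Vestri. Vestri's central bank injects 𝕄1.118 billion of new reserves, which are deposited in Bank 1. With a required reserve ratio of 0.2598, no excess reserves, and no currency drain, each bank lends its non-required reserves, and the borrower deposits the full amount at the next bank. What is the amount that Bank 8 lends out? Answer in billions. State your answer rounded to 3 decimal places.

𝕄0.101 billion

Each bank lends a fraction (1 − rr) = 0.7402 of the deposit it receives, so Bank 8 receives 1.118·0.7402^7 and lends 1.118·0.7402^8 ≈ 0.1007 billion.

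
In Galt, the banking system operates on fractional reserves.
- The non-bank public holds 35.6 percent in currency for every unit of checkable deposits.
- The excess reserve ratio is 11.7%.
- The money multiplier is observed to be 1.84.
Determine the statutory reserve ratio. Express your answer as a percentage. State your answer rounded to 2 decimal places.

26.40%

Using m = 1.84. Since m = (1 + c)/(c + rr + e), the denominator satisfies c + rr + e = (1 + c)/m = (1 + 0.356) / 1.84 ≈ 0.736957.
With c = 0.356 and e = 0.117, the statutory reserve ratio is 0.736957 − 0.356 − 0.117 = 0.263957.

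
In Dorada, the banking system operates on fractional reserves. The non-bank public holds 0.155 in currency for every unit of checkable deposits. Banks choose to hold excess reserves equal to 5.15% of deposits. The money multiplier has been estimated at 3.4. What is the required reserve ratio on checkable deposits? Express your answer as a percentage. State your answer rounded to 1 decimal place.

13.3%

Using m = 3.4. Since m = (1 + c)/(c + rr + e), the denominator satisfies c + rr + e = (1 + c)/m = (1 + 0.155) / 3.4 ≈ 0.339706.
With c = 0.155 and e = 0.0515, the required reserve ratio on checkable deposits is 0.339706 − 0.155 − 0.0515 = 0.133206.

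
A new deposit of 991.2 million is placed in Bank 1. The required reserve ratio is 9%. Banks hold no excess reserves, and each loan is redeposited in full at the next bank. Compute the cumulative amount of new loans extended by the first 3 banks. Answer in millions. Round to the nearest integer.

Bank i lends (1 − rr)^i of the original deposit: Bank 1 lends 991.2·0.9100 = 901.9920, Bank 2 lends 991.2·0.9100² ≈ 820.8127, and so on.
Summing a geometric series: total = 991.2·[0.9100·(1 − 0.9100^3) / (1 − 0.9100)] ≈ 2469.7443 million.

2470 million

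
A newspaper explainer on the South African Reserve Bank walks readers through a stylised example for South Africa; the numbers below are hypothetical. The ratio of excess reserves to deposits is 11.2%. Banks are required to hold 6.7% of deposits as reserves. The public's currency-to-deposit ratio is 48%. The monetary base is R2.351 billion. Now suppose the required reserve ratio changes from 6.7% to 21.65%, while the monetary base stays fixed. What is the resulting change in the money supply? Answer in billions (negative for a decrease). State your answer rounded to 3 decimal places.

-0.976 billion

Initially m₁ = (1 + 0.48) / (0.067 + 0.112 + 0.48) ≈ 2.24583, so M₁ = 2.24583 × 2.351 ≈ 5.2799 billion.
After the change m₂ = (1 + 0.48) / (0.2165 + 0.112 + 0.48) ≈ 1.83055, so M₂ = 1.83055 × 2.351 ≈ 4.3036 billion.
ΔM = M₂ − M₁ = 4.3036 − 5.2799 = -0.9763 billion.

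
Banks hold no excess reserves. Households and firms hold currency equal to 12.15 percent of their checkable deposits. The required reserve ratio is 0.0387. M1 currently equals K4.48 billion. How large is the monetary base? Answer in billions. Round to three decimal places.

K0.640 billion

The money multiplier is m = (1 + c) / (rr + c) = (1 + 0.1215) / (0.0387 + 0.1215) ≈ 7.00062.
MB = M / m = 4.48 / 7.00062 ≈ 0.6399 billion.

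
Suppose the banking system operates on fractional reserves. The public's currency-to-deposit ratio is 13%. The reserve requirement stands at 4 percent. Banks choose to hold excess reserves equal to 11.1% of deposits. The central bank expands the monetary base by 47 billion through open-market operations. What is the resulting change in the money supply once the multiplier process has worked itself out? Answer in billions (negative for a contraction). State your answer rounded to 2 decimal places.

189.00 billion

The money multiplier is m = (1 + c) / (rr + e + c) = (1 + 0.13) / (0.04 + 0.111 + 0.13) ≈ 4.02135.
The purchase adds 47 billion of base, so ΔM = m × ΔMB = 4.02135 × (+47) ≈ 189.0034 billion.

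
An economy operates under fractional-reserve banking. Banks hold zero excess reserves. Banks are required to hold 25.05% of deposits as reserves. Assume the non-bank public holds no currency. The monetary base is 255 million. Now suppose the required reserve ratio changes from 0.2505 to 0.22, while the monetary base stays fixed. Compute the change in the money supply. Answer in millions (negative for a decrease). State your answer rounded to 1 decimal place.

141.1 million

Initially m₁ = 1 / (0.2505) ≈ 3.99202, so M₁ = 3.99202 × 255 = 1017.9651 million.
After the change m₂ = 1 / (0.22) ≈ 4.54545, so M₂ = 4.54545 × 255 ≈ 1159.0897 million.
ΔM = M₂ − M₁ = 1159.0897 − 1017.9651 = 141.1246 million.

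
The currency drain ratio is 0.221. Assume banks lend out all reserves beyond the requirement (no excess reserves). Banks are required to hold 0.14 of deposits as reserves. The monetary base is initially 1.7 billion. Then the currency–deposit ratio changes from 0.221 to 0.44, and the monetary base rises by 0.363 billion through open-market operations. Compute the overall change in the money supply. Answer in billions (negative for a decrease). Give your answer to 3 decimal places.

Before: m₁ = (1 + 0.221) / (0.14 + 0.221) ≈ 3.38227, MB₁ = 1.7, so M₁ = 3.38227 × 1.7 ≈ 5.7499 billion.
After: m₂ = (1 + 0.44) / (0.14 + 0.44) ≈ 2.48276, MB₂ = 1.7 + 0.363 = 2.063, so M₂ = 2.48276 × 2.063 ≈ 5.1219 billion.
ΔM = M₂ − M₁ = 5.1219 − 5.7499 = -0.628 billion.

-0.628 billion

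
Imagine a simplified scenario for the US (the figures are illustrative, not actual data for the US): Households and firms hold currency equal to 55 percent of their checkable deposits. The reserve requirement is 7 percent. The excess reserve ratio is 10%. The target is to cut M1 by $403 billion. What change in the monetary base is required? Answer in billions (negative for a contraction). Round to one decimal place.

The money multiplier is m = (1 + c) / (rr + e + c) = (1 + 0.55) / (0.07 + 0.1 + 0.55) ≈ 2.15278.
ΔMB = ΔM / m = (−403) / 2.15278 ≈ -187.1998 billion.

-187.2 billion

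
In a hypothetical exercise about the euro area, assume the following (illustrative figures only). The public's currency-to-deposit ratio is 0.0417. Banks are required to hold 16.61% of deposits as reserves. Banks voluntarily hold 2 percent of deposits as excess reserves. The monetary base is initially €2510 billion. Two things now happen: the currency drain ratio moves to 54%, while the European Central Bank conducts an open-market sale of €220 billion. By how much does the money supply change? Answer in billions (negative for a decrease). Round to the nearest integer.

-6621 billion

Before: m₁ = (1 + 0.0417) / (0.1661 + 0.02 + 0.0417) ≈ 4.57287, MB₁ = 2510, so M₁ = 4.57287 × 2510 = 11477.9037 billion.
After: m₂ = (1 + 0.54) / (0.1661 + 0.02 + 0.54) ≈ 2.12092, MB₂ = 2510 − 220 = 2290, so M₂ = 2.12092 × 2290 = 4856.9068 billion.
ΔM = M₂ − M₁ = 4856.9068 − 11477.9037 = -6620.9969 billion.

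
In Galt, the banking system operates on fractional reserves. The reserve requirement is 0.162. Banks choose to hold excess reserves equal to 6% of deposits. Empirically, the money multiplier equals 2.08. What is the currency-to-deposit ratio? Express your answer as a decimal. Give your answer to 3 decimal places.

0.498

Using m = 2.08. From m = (1 + c)/(c + rr + e), rearranging gives 1 + c = m·(c + rr + e), so c·(1 − m) = m·(rr + e) − 1.
Hence c = [m·(rr + e) − 1]/(1 − m) = [2.08 × (0.162 + 0.06) − 1] / (1 − 2.08) ≈ 0.498370.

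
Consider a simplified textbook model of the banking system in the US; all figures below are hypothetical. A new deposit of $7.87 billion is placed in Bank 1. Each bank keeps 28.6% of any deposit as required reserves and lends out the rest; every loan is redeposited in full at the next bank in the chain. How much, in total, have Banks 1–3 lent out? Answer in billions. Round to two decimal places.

$12.50 billion

Bank i lends (1 − rr)^i of the original deposit: Bank 1 lends 7.87·0.7140 ≈ 5.6192, Bank 2 lends 7.87·0.7140² ≈ 4.0121, and so on.
Summing a geometric series: total = 7.87·[0.7140·(1 − 0.7140^3) / (1 − 0.7140)] ≈ 12.4959 billion.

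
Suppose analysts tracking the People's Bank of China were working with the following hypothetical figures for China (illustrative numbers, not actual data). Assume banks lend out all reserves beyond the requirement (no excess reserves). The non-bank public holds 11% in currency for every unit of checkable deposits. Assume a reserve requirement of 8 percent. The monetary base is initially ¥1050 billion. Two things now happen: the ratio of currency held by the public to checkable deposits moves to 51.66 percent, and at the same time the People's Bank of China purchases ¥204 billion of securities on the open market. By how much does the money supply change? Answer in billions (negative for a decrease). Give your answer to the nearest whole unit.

Before: m₁ = (1 + 0.11) / (0.08 + 0.11) ≈ 5.84211, MB₁ = 1050, so M₁ = 5.84211 × 1050 = 6134.2155 billion.
After: m₂ = (1 + 0.5166) / (0.08 + 0.5166) ≈ 2.54207, MB₂ = 1050 + 204 = 1254, so M₂ = 2.54207 × 1254 ≈ 3187.7558 billion.
ΔM = M₂ − M₁ = 3187.7558 − 6134.2155 = -2946.4597 billion.

-2946 billion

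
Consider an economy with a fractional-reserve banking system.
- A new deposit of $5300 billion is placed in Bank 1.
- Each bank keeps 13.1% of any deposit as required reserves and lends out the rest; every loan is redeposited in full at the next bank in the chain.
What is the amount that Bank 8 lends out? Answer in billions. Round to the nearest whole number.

$1724 billion

Each bank lends a fraction (1 − rr) = 0.8690 of the deposit it receives, so Bank 8 receives 5300·0.8690^7 and lends 5300·0.8690^8 ≈ 1723.5905 billion.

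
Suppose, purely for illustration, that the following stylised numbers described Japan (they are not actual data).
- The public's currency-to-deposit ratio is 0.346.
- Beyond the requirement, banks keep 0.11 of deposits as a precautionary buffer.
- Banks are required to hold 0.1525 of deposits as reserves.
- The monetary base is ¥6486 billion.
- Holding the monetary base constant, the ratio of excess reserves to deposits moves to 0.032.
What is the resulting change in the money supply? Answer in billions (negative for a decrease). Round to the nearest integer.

Initially m₁ = (1 + 0.346) / (0.1525 + 0.11 + 0.346) ≈ 2.21200, so M₁ = 2.21200 × 6486 = 14347.032 billion.
After the change m₂ = (1 + 0.346) / (0.1525 + 0.032 + 0.346) ≈ 2.53723, so M₂ = 2.53723 × 6486 ≈ 16456.4738 billion.
ΔM = M₂ − M₁ = 16456.4738 − 14347.032 = 2109.4418 billion.

¥2109 billion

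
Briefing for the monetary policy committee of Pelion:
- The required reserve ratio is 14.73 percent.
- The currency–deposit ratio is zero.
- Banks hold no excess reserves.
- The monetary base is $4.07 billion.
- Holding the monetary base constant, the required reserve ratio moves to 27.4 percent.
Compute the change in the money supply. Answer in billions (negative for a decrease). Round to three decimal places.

Initially m₁ = 1 / (0.1473) ≈ 6.78887, so M₁ = 6.78887 × 4.07 ≈ 27.6307 billion.
After the change m₂ = 1 / (0.274) ≈ 3.64964, so M₂ = 3.64964 × 4.07 ≈ 14.854 billion.
ΔM = M₂ − M₁ = 14.854 − 27.6307 = -12.7767 billion.

-12.777 billion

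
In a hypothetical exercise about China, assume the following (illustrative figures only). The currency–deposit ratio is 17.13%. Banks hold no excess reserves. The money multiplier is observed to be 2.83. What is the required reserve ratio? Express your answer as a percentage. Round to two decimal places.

24.26%

Using m = 2.83. Since m = (1 + c)/(c + rr + e), the denominator satisfies c + rr + e = (1 + c)/m = (1 + 0.1713) / 2.83 ≈ 0.413887.
With c = 0.1713 and e = 0, the required reserve ratio is 0.413887 − 0.1713 − 0 = 0.242587.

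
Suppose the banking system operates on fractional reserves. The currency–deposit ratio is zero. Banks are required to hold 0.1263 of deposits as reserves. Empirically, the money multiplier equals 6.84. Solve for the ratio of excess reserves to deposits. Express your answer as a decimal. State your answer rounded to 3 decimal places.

Using m = 6.84. Since m = (1 + c)/(c + rr + e), the denominator satisfies c + rr + e = (1 + c)/m = (1 + 0) / 6.84 ≈ 0.146199.
With c = 0 and rr = 0.1263, the ratio of excess reserves to deposits is 0.146199 − 0 − 0.1263 = 0.019899.

0.020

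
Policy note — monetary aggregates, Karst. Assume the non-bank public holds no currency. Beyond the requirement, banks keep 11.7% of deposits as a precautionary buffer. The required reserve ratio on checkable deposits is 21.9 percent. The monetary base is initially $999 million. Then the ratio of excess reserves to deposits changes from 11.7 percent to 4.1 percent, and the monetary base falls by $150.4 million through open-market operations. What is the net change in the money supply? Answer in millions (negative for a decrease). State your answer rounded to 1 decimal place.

$290.6 million

Before: m₁ = 1 / (0.219 + 0.117) ≈ 2.97619, MB₁ = 999, so M₁ = 2.97619 × 999 ≈ 2973.2138 million.
After: m₂ = 1 / (0.219 + 0.041) ≈ 3.84615, MB₂ = 999 − 150.4 = 848.6, so M₂ = 3.84615 × 848.6 ≈ 3263.8429 million.
ΔM = M₂ − M₁ = 3263.8429 − 2973.2138 = 290.6291 million.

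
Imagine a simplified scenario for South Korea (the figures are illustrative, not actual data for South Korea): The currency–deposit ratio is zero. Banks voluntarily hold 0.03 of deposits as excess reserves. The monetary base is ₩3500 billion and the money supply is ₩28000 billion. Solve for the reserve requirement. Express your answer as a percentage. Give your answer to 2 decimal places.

9.50%

Using m = M/MB = 28000/3500 = 8.000000. Since m = (1 + c)/(c + rr + e), the denominator satisfies c + rr + e = (1 + c)/m = (1 + 0) / 8.000000 = 0.125000.
With c = 0 and e = 0.03, the reserve requirement is 0.125000 − 0 − 0.03 = 0.095.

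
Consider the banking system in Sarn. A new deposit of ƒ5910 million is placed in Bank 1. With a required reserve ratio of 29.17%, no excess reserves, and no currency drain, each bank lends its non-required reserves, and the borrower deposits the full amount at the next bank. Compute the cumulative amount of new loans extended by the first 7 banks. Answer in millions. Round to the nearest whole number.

ƒ13067 million

Bank i lends (1 − rr)^i of the original deposit: Bank 1 lends 5910·0.7083 = 4186.0530, Bank 2 lends 5910·0.7083² ≈ 2964.9813, and so on.
Summing a geometric series: total = 5910·[0.7083·(1 − 0.7083^7) / (1 − 0.7083)] ≈ 13067.0620 million.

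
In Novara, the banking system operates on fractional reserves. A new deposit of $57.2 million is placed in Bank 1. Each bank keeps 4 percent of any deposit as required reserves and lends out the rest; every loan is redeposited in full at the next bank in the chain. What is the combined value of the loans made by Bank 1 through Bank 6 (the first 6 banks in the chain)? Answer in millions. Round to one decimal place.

Bank i lends (1 − rr)^i of the original deposit: Bank 1 lends 57.2·0.9600 = 54.9120, Bank 2 lends 57.2·0.9600² ≈ 52.7155, and so on.
Summing a geometric series: total = 57.2·[0.9600·(1 − 0.9600^6) / (1 − 0.9600)] ≈ 298.2301 million.

$298.2 million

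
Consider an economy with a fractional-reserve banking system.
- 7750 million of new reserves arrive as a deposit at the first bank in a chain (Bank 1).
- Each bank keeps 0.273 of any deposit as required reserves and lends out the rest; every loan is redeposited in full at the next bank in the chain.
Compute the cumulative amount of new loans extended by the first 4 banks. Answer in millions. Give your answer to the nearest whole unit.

Bank i lends (1 − rr)^i of the original deposit: Bank 1 lends 7750·0.7270 = 5634.2500, Bank 2 lends 7750·0.7270² ≈ 4096.0998, and so on.
Summing a geometric series: total = 7750·[0.7270·(1 − 0.7270^4) / (1 − 0.7270)] ≈ 14873.1218 million.

14873 million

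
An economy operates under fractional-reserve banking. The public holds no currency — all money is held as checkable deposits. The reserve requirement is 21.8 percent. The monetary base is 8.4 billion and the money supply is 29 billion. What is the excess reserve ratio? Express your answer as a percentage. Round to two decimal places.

7.17%

Using m = M/MB = 29/8.4 ≈ 3.452381. Since m = (1 + c)/(c + rr + e), the denominator satisfies c + rr + e = (1 + c)/m = (1 + 0) / 3.452381 ≈ 0.289655.
With c = 0 and rr = 0.218, the excess reserve ratio is 0.289655 − 0 − 0.218 = 0.071655.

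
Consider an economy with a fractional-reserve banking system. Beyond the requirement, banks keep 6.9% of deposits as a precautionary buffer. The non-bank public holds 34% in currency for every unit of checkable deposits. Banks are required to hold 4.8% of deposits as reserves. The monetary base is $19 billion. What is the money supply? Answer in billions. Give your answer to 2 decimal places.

The money multiplier is m = (1 + c) / (rr + e + c) = (1 + 0.34) / (0.048 + 0.069 + 0.34) ≈ 2.93217.
So M = m × MB = 2.93217 × 19 ≈ 55.7112 billion.

$55.71 billion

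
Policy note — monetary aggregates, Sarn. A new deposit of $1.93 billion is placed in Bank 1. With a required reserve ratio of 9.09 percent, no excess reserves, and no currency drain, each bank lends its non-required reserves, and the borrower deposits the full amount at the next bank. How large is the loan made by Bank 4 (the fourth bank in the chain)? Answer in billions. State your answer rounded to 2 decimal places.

$1.32 billion

Each bank lends a fraction (1 − rr) = 0.9091 of the deposit it receives, so Bank 4 receives 1.93·0.9091^3 and lends 1.93·0.9091^4 ≈ 1.3183 billion.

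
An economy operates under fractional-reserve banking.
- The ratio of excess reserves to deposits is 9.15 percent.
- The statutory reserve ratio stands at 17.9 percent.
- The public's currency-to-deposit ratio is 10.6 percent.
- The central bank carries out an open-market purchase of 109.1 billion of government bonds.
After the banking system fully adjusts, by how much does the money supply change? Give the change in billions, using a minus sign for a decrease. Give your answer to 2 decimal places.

320.49 billion

The money multiplier is m = (1 + c) / (rr + e + c) = (1 + 0.106) / (0.179 + 0.0915 + 0.106) ≈ 2.937583.
The purchase adds 109.1 billion of base, so ΔM = m × ΔMB = 2.937583 × (+109.1) ≈ 320.4903 billion.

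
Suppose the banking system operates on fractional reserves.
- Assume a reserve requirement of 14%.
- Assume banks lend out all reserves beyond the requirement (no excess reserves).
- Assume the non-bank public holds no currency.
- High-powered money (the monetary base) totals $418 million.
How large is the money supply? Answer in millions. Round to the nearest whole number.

With no currency drain or excess reserves, the money multiplier is m = 1/rr = 1/0.14 ≈ 7.1429.
Money supply M = m × MB = 7.1429 × 418 = 2985.7322 million.

$2986 million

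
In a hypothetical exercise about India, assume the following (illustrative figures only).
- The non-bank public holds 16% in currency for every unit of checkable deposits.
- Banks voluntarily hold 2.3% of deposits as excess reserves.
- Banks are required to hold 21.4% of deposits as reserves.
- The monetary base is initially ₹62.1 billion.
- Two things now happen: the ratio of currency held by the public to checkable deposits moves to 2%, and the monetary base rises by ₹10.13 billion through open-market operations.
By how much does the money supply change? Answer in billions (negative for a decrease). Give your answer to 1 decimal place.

₹105.2 billion

Before: m₁ = (1 + 0.16) / (0.214 + 0.023 + 0.16) ≈ 2.9219, MB₁ = 62.1, so M₁ = 2.9219 × 62.1 ≈ 181.45 billion.
After: m₂ = (1 + 0.02) / (0.214 + 0.023 + 0.02) ≈ 3.9689, MB₂ = 62.1 + 10.13 = 72.23, so M₂ = 3.9689 × 72.23 ≈ 286.6736 billion.
ΔM = M₂ − M₁ = 286.6736 − 181.45 = 105.2236 billion.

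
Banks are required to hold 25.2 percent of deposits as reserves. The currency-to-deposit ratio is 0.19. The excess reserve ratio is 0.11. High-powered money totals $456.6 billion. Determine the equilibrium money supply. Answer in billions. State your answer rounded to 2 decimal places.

$984.34 billion

The money multiplier is m = (1 + c) / (rr + e + c) = (1 + 0.19) / (0.252 + 0.11 + 0.19) ≈ 2.155797.
So M = m × MB = 2.155797 × 456.6 ≈ 984.3369 billion.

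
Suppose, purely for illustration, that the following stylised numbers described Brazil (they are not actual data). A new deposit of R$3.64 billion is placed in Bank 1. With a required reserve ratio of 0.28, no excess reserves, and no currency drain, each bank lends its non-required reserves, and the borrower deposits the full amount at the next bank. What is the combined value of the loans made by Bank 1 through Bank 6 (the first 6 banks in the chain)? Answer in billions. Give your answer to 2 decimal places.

R$8.06 billion

Bank i lends (1 − rr)^i of the original deposit: Bank 1 lends 3.64·0.7200 = 2.6208, Bank 2 lends 3.64·0.7200² ≈ 1.8870, and so on.
Summing a geometric series: total = 3.64·[0.7200·(1 − 0.7200^6) / (1 − 0.7200)] ≈ 8.0560 billion.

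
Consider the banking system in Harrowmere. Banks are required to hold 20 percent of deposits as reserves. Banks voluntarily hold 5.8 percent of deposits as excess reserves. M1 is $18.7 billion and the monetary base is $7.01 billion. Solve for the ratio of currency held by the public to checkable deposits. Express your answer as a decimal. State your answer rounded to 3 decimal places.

0.187

Using m = M/MB = 18.7/7.01 ≈ 2.667618. From m = (1 + c)/(c + rr + e), rearranging gives 1 + c = m·(c + rr + e), so c·(1 − m) = m·(rr + e) − 1.
Hence c = [m·(rr + e) − 1]/(1 − m) = [2.667618 × (0.2 + 0.058) − 1] / (1 − 2.667618) ≈ 0.186946.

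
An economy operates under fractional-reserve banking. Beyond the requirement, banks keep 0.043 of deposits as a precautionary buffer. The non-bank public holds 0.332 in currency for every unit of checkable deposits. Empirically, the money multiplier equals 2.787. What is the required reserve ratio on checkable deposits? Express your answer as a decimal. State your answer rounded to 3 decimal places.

Using m = 2.787. Since m = (1 + c)/(c + rr + e), the denominator satisfies c + rr + e = (1 + c)/m = (1 + 0.332) / 2.787 ≈ 0.477933.
With c = 0.332 and e = 0.043, the required reserve ratio on checkable deposits is 0.477933 − 0.332 − 0.043 = 0.102933.

0.103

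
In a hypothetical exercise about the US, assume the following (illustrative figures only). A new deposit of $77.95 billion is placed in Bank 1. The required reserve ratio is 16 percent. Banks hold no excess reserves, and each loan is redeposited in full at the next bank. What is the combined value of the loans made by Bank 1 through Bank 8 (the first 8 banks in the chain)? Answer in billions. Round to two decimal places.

$307.80 billion

Bank i lends (1 − rr)^i of the original deposit: Bank 1 lends 77.95·0.8400 = 65.4780, Bank 2 lends 77.95·0.8400² ≈ 55.0015, and so on.
Summing a geometric series: total = 77.95·[0.8400·(1 − 0.8400^8) / (1 − 0.8400)] ≈ 307.7974 billion.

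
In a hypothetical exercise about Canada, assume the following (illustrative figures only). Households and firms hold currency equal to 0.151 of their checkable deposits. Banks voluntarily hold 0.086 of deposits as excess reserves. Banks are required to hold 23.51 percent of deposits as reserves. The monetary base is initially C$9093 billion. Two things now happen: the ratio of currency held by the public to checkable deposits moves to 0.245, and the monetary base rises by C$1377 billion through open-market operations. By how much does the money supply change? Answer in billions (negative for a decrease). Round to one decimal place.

C$857.1 billion

Before: m₁ = (1 + 0.151) / (0.2351 + 0.086 + 0.151) ≈ 2.4380428, MB₁ = 9093, so M₁ = 2.4380428 × 9093 ≈ 22169.1232 billion.
After: m₂ = (1 + 0.245) / (0.2351 + 0.086 + 0.245) ≈ 2.1992581, MB₂ = 9093 + 1377 = 10470, so M₂ = 2.1992581 × 10470 ≈ 23026.2323 billion.
ΔM = M₂ − M₁ = 23026.2323 − 22169.1232 = 857.1091 billion.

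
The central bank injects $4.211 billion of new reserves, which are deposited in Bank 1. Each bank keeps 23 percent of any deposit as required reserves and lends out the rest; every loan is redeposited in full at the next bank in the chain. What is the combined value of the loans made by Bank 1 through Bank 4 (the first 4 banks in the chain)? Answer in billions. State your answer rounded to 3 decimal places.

$9.142 billion

Bank i lends (1 − rr)^i of the original deposit: Bank 1 lends 4.211·0.7700 ≈ 3.2425, Bank 2 lends 4.211·0.7700² ≈ 2.4967, and so on.
Summing a geometric series: total = 4.211·[0.7700·(1 − 0.7700^4) / (1 − 0.7700)] ≈ 9.1419 billion.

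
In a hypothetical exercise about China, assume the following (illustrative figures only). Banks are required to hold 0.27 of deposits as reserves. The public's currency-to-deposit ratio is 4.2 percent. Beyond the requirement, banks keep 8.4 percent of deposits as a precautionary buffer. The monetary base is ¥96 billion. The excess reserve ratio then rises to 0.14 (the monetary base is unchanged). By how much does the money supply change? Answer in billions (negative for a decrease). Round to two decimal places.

-31.30 billion

Initially m₁ = (1 + 0.042) / (0.27 + 0.084 + 0.042) ≈ 2.63131, so M₁ = 2.63131 × 96 ≈ 252.6058 billion.
After the change m₂ = (1 + 0.042) / (0.27 + 0.14 + 0.042) ≈ 2.30531, so M₂ = 2.30531 × 96 ≈ 221.3098 billion.
ΔM = M₂ − M₁ = 221.3098 − 252.6058 = -31.296 billion.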